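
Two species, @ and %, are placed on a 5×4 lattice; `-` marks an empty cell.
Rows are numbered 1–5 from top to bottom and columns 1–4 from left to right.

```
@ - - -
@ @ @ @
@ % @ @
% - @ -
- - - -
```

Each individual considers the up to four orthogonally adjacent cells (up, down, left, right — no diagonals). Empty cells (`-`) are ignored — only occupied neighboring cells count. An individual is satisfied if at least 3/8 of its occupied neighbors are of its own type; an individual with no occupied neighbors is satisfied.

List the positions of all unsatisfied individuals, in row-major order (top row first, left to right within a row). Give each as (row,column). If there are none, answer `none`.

Row 1: (1,1)@ 1/1 ✓
Row 2: (2,1)@ 3/3 ✓ · (2,2)@ 2/3 ✓ · (2,3)@ 3/3 ✓ · (2,4)@ 2/2 ✓
Row 3: (3,1)@ 1/3 ✗ · (3,2)% 0/3 ✗ · (3,3)@ 3/4 ✓ · (3,4)@ 2/2 ✓
Row 4: (4,1)% 0/1 ✗ · (4,3)@ 1/1 ✓

(3,1), (3,2), (4,1)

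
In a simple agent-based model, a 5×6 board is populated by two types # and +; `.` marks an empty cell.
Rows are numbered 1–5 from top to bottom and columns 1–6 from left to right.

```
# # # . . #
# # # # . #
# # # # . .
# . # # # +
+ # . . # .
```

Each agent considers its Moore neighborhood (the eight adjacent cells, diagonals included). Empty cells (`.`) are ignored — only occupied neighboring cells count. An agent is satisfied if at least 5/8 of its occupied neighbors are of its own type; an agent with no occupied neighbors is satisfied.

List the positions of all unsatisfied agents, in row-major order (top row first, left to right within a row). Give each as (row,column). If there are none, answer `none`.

(4,6), (5,1)

Row 1: (1,1)# 3/3 satisfied · (1,2)# 5/5 satisfied · (1,3)# 4/4 satisfied · (1,6)# 1/1 satisfied
Row 2: (2,1)# 5/5 satisfied · (2,2)# 8/8 satisfied · (2,3)# 7/7 satisfied · (2,4)# 4/4 satisfied · (2,6)# 1/1 satisfied
Row 3: (3,1)# 4/4 satisfied · (3,2)# 7/7 satisfied · (3,3)# 7/7 satisfied · (3,4)# 6/6 satisfied
Row 4: (4,1)# 3/4 satisfied · (4,3)# 5/5 satisfied · (4,4)# 5/5 satisfied · (4,5)# 3/4 satisfied · (4,6)+ 0/2 not
Row 5: (5,1)+ 0/2 not · (5,2)# 2/3 satisfied · (5,5)# 2/3 satisfied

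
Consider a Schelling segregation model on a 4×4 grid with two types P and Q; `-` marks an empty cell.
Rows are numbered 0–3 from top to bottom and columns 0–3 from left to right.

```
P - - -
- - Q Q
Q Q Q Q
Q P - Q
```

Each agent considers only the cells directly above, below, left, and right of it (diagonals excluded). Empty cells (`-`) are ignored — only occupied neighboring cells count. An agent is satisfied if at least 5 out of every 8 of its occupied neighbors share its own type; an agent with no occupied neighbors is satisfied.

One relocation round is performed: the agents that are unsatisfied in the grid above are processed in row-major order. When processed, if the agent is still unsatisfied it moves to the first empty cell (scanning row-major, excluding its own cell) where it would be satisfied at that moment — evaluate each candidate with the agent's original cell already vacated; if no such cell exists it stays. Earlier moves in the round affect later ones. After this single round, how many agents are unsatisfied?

Initially unsatisfied (in order): (3,0), (3,1).
  (3,0) → (0,2).
  (3,1): no empty cell satisfies it; stays.
Resulting grid:
P - Q -
- - Q Q
Q Q Q Q
- P - Q
Unsatisfied now: (3,1).

1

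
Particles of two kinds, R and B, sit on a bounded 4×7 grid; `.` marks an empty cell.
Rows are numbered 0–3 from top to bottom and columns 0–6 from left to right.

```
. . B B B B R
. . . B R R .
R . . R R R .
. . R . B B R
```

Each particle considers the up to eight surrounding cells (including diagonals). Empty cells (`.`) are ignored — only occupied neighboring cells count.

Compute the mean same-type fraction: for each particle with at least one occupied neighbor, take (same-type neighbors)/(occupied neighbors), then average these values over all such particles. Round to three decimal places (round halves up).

0.574

(0,2)B 2/2
(0,3)B 3/4
(0,4)B 3/5
(0,5)B 1/4
(0,6)R 1/2
(1,3)B 3/6
(1,4)R 4/8
(1,5)R 4/6
(2,0)R — no occupied neighbors
(2,3)R 3/5
(2,4)R 4/7
(2,5)R 4/6
(3,2)R 1/1
(3,4)B 1/4
(3,5)B 1/4
(3,6)R 1/2
Sum over 15 particles: 2/2 + 3/4 + 3/5 + 1/4 + 1/2 + 3/6 + 4/8 + 4/6 + 3/5 + 4/7 + 4/6 + 1/1 + 1/4 + 1/4 + 1/2 = 1807/210; mean = 1807/210 ÷ 15 = 1807/3150 = 0.573650… → 0.574.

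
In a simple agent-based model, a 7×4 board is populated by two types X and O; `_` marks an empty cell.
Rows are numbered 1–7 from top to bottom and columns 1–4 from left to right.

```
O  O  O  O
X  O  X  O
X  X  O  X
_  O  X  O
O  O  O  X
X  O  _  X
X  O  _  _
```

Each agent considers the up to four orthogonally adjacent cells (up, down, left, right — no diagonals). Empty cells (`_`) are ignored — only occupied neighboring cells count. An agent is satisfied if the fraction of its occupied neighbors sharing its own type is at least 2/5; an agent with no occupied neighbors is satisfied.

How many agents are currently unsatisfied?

(1,1)O 1/2 ok
(1,2)O 3/3 ok
(1,3)O 2/3 ok
(1,4)O 2/2 ok
(2,1)X 1/3 unhappy
(2,2)O 1/4 unhappy
(2,3)X 0/4 unhappy
(2,4)O 1/3 unhappy
(3,1)X 2/2 ok
(3,2)X 1/4 unhappy
(3,3)O 0/4 unhappy
(3,4)X 0/3 unhappy
(4,2)O 1/3 unhappy
(4,3)X 0/4 unhappy
(4,4)O 0/3 unhappy
(5,1)O 1/2 ok
(5,2)O 4/4 ok
(5,3)O 1/3 unhappy
(5,4)X 1/3 unhappy
(6,1)X 1/3 unhappy
(6,2)O 2/3 ok
(6,4)X 1/1 ok
(7,1)X 1/2 ok
(7,2)O 1/2 ok
Unsatisfied: (2,1), (2,2), (2,3), (2,4), (3,2), (3,3), (3,4), (4,2), (4,3), (4,4), (5,3), (5,4), (6,1) — 13 in total.

13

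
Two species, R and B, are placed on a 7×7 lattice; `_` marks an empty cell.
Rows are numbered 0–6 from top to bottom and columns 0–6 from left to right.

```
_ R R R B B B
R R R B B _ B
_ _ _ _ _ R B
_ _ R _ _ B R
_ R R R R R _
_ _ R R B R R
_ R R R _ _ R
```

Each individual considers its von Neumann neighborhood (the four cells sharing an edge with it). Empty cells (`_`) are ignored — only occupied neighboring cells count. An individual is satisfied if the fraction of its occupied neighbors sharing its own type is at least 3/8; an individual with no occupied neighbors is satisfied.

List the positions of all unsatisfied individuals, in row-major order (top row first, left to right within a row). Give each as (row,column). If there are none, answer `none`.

Row 0: (0,1)R 2/2 ✓ · (0,2)R 3/3 ✓ · (0,3)R 1/3 ✗ · (0,4)B 2/3 ✓ · (0,5)B 2/2 ✓ · (0,6)B 2/2 ✓
Row 1: (1,0)R 1/1 ✓ · (1,1)R 3/3 ✓ · (1,2)R 2/3 ✓ · (1,3)B 1/3 ✗ · (1,4)B 2/2 ✓ · (1,6)B 2/2 ✓
Row 2: (2,5)R 0/2 ✗ · (2,6)B 1/3 ✗
Row 3: (3,2)R 1/1 ✓ · (3,5)B 0/3 ✗ · (3,6)R 0/2 ✗
Row 4: (4,1)R 1/1 ✓ · (4,2)R 4/4 ✓ · (4,3)R 3/3 ✓ · (4,4)R 2/3 ✓ · (4,5)R 2/3 ✓
Row 5: (5,2)R 3/3 ✓ · (5,3)R 3/4 ✓ · (5,4)B 0/3 ✗ · (5,5)R 2/3 ✓ · (5,6)R 2/2 ✓
Row 6: (6,1)R 1/1 ✓ · (6,2)R 3/3 ✓ · (6,3)R 2/2 ✓ · (6,6)R 1/1 ✓

(0,3), (1,3), (2,5), (2,6), (3,5), (3,6), (5,4)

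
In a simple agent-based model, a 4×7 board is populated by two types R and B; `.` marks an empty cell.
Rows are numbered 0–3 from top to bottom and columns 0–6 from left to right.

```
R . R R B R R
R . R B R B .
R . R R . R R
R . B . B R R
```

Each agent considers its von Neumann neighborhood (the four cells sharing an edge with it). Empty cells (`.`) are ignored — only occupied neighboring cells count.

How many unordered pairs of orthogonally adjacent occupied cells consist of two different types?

12

Scan each occupied cell's neighbors to the right and below so each pair is counted once.
Row 0: R(0,0)–R(1,0)= R(0,2)–R(0,3)= R(0,2)–R(1,2)= R(0,3)–B(0,4)≠ R(0,3)–B(1,3)≠ B(0,4)–R(0,5)≠ B(0,4)–R(1,4)≠ R(0,5)–R(0,6)= R(0,5)–B(1,5)≠  → 5/9 unlike.
Row 1: R(1,0)–R(2,0)= R(1,2)–B(1,3)≠ R(1,2)–R(2,2)= B(1,3)–R(1,4)≠ B(1,3)–R(2,3)≠ R(1,4)–B(1,5)≠ B(1,5)–R(2,5)≠  → 5/7 unlike.
Row 2: R(2,0)–R(3,0)= R(2,2)–R(2,3)= R(2,2)–B(3,2)≠ R(2,5)–R(2,6)= R(2,5)–R(3,5)= R(2,6)–R(3,6)=  → 1/6 unlike.
Row 3: B(3,4)–R(3,5)≠ R(3,5)–R(3,6)=  → 1/2 unlike.
Total adjacent occupied pairs: 24; unlike-type pairs: 12.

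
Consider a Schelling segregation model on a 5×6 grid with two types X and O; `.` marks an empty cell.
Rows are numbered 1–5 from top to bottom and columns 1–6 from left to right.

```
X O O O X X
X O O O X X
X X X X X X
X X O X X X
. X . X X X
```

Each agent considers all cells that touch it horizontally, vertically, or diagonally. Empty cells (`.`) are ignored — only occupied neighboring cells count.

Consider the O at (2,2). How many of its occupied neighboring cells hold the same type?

3

Occupied neighbors of (2,2): (1,1)=X, (1,2)=O, (1,3)=O, (2,1)=X, (2,3)=O, (3,1)=X, (3,2)=X, (3,3)=X.
Same type (O): 3 of 8.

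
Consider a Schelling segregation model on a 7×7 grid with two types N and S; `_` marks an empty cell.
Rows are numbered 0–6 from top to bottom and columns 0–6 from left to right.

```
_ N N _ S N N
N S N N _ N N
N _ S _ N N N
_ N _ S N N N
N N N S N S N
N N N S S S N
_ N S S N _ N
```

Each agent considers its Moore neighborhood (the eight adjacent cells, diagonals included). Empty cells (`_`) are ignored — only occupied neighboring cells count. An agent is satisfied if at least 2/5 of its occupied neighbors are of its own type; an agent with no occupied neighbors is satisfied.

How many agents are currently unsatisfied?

7

Row 0: (0,1)N 3/4 satisfied · (0,2)N 3/4 satisfied · (0,4)S 0/3 not · (0,5)N 3/4 satisfied · (0,6)N 3/3 satisfied
Row 1: (1,0)N 2/3 satisfied · (1,1)S 1/6 not · (1,2)N 3/5 satisfied · (1,3)N 3/5 satisfied · (1,5)N 6/7 satisfied · (1,6)N 5/5 satisfied
Row 2: (2,0)N 2/3 satisfied · (2,2)S 2/5 satisfied · (2,4)N 5/6 satisfied · (2,5)N 7/7 satisfied · (2,6)N 5/5 satisfied
Row 3: (3,1)N 4/5 satisfied · (3,3)S 2/6 not · (3,4)N 4/7 satisfied · (3,5)N 7/8 satisfied · (3,6)N 4/5 satisfied
Row 4: (4,0)N 4/4 satisfied · (4,1)N 6/6 satisfied · (4,2)N 4/7 satisfied · (4,3)S 3/7 satisfied · (4,4)N 2/8 not · (4,5)S 2/8 not · (4,6)N 3/5 satisfied
Row 5: (5,0)N 4/4 satisfied · (5,1)N 6/7 satisfied · (5,2)N 4/8 satisfied · (5,3)S 4/8 satisfied · (5,4)S 5/7 satisfied · (5,5)S 2/7 not · (5,6)N 2/4 satisfied
Row 6: (6,1)N 3/4 satisfied · (6,2)S 2/5 satisfied · (6,3)S 3/5 satisfied · (6,4)N 0/4 not · (6,6)N 1/2 satisfied
Unsatisfied: (0,4), (1,1), (3,3), (4,4), (4,5), (5,5), (6,4) — 7 in total.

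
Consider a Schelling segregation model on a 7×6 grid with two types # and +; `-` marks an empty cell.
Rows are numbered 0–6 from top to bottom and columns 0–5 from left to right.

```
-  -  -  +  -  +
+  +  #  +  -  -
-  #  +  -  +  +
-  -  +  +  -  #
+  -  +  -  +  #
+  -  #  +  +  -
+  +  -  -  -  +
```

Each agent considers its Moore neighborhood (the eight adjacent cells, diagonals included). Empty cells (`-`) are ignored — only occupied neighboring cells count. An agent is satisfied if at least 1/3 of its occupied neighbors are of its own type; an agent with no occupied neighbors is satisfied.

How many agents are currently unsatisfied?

(0,3)+ 1/2 ✓
(0,5)+ 0/0 ✓
(1,0)+ 1/2 ✓
(1,1)+ 2/4 ✓
(1,2)# 1/5 ✗
(1,3)+ 3/4 ✓
(2,1)# 1/5 ✗
(2,2)+ 4/6 ✓
(2,4)+ 3/4 ✓
(2,5)+ 1/2 ✓
(3,2)+ 3/4 ✓
(3,3)+ 5/5 ✓
(3,5)# 1/4 ✗
(4,0)+ 1/1 ✓
(4,2)+ 3/4 ✓
(4,4)+ 3/5 ✓
(4,5)# 1/3 ✓
(5,0)+ 3/3 ✓
(5,2)# 0/3 ✗
(5,3)+ 3/4 ✓
(5,4)+ 3/4 ✓
(6,0)+ 2/2 ✓
(6,1)+ 2/3 ✓
(6,5)+ 1/1 ✓
Unsatisfied: (1,2), (2,1), (3,5), (5,2) — 4 in total.

4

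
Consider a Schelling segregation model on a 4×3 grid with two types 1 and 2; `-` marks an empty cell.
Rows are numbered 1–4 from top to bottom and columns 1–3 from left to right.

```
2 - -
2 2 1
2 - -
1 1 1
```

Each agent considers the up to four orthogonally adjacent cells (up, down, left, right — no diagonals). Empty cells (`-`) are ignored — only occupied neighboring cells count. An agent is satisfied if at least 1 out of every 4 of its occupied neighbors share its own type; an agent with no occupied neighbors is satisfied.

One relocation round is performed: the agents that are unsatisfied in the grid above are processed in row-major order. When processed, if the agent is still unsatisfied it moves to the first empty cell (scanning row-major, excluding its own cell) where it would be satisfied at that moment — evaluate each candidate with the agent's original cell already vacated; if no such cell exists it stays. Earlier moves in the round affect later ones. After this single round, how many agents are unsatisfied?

Initially unsatisfied (in order): (2,3).
  (2,3) → (1,3).
Resulting grid:
2 - 1
2 2 -
2 - -
1 1 1
All satisfied now.

0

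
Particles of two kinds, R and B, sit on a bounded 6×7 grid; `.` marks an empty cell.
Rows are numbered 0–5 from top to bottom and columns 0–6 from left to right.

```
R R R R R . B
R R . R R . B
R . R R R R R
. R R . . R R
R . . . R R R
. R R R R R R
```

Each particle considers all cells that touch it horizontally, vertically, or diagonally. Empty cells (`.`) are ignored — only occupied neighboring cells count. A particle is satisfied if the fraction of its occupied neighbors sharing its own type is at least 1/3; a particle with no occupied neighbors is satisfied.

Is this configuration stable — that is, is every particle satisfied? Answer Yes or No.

Yes

Row 0: (0,0)R 3/3 satisfied · (0,1)R 4/4 satisfied · (0,2)R 4/4 satisfied · (0,3)R 4/4 satisfied · (0,4)R 3/3 satisfied · (0,6)B 1/1 satisfied
Row 1: (1,0)R 4/4 satisfied · (1,1)R 6/6 satisfied · (1,3)R 7/7 satisfied · (1,4)R 6/6 satisfied · (1,6)B 1/3 satisfied
Row 2: (2,0)R 3/3 satisfied · (2,2)R 5/5 satisfied · (2,3)R 5/5 satisfied · (2,4)R 5/5 satisfied · (2,5)R 5/6 satisfied · (2,6)R 3/4 satisfied
Row 3: (3,1)R 4/4 satisfied · (3,2)R 3/3 satisfied · (3,5)R 7/7 satisfied · (3,6)R 5/5 satisfied
Row 4: (4,0)R 2/2 satisfied · (4,4)R 5/5 satisfied · (4,5)R 7/7 satisfied · (4,6)R 5/5 satisfied
Row 5: (5,1)R 2/2 satisfied · (5,2)R 2/2 satisfied · (5,3)R 3/3 satisfied · (5,4)R 4/4 satisfied · (5,5)R 5/5 satisfied · (5,6)R 3/3 satisfied
All meet the threshold, so the configuration is stable.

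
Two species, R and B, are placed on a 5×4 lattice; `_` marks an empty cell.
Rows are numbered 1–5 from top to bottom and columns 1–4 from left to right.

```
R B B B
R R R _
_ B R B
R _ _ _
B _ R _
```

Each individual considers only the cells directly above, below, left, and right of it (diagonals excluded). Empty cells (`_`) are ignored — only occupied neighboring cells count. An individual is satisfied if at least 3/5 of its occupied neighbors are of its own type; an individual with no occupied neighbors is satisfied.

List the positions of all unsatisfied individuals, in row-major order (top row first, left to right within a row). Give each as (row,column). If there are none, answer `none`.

(1,1), (1,2), (2,2), (3,2), (3,3), (3,4), (4,1), (5,1)

(1,1)R 1/2 unhappy
(1,2)B 1/3 unhappy
(1,3)B 2/3 ok
(1,4)B 1/1 ok
(2,1)R 2/2 ok
(2,2)R 2/4 unhappy
(2,3)R 2/3 ok
(3,2)B 0/2 unhappy
(3,3)R 1/3 unhappy
(3,4)B 0/1 unhappy
(4,1)R 0/1 unhappy
(5,1)B 0/1 unhappy
(5,3)R 0/0 ok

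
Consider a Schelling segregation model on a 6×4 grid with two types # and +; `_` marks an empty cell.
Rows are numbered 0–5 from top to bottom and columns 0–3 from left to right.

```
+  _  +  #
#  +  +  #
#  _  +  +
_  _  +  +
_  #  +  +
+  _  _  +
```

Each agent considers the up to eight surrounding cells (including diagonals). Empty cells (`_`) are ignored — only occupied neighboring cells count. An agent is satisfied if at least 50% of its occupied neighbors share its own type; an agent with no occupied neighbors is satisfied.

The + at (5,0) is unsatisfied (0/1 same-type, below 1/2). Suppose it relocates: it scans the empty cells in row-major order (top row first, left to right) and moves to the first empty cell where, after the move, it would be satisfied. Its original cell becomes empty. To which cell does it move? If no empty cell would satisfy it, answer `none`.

(0,1)

Vacating (5,0). Empty cells in order:
  (0,1): 4/5 same-type → satisfied — stop here.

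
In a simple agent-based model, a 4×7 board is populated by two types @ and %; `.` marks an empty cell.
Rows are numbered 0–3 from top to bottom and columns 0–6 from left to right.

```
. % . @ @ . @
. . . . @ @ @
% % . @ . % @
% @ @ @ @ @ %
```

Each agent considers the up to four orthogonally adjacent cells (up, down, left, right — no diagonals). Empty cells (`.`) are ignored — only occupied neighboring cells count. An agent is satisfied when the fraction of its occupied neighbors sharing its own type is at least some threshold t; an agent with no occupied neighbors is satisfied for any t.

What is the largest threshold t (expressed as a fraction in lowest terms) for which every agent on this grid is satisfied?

0/1

(0,1)% — no occupied neighbors
(0,3)@ 1/1
(0,4)@ 2/2
(0,6)@ 1/1
(1,4)@ 2/2
(1,5)@ 2/3
(1,6)@ 3/3
(2,0)% 2/2
(2,1)% 1/2
(2,3)@ 1/1
(2,5)% 0/3
(2,6)@ 1/3
(3,0)% 1/2
(3,1)@ 1/3
(3,2)@ 2/2
(3,3)@ 3/3
(3,4)@ 2/2
(3,5)@ 1/3
(3,6)% 0/2
The smallest same-type fraction is 0/3 at (2,5), which reduces to 0/1. Any threshold above that leaves this agent unsatisfied.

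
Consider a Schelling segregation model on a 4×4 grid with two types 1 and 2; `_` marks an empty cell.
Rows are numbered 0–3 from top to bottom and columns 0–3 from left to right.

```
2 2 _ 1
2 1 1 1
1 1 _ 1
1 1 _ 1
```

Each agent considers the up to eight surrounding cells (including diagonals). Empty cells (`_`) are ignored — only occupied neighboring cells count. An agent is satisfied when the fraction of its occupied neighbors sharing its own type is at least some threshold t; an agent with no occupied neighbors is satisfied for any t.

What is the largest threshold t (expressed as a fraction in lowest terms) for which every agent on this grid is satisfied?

2/5

Row 0: (0,0)2 2/3 · (0,1)2 2/4 · (0,3)1 2/2
Row 1: (1,0)2 2/5 · (1,1)1 3/6 · (1,2)1 5/6 · (1,3)1 3/3
Row 2: (2,0)1 4/5 · (2,1)1 5/6 · (2,3)1 3/3
Row 3: (3,0)1 3/3 · (3,1)1 3/3 · (3,3)1 1/1
The smallest same-type fraction is 2/5 at (1,0), which reduces to 2/5. Any threshold above that leaves this agent unsatisfied.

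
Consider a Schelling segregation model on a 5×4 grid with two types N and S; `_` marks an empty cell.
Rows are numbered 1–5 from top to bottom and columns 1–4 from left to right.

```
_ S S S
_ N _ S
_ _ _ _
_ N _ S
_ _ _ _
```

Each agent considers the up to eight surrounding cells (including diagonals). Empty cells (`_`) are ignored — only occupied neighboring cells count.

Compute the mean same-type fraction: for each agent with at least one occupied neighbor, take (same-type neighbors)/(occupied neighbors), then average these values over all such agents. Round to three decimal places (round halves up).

0.650

(1,2)S 1/2
(1,3)S 3/4
(1,4)S 2/2
(2,2)N 0/2
(2,4)S 2/2
(4,2)N — no occupied neighbors
(4,4)S — no occupied neighbors
Sum over 5 agents: 1/2 + 3/4 + 2/2 + 0/2 + 2/2 = 13/4; mean = 13/4 ÷ 5 = 13/20 = 0.65 → 0.650.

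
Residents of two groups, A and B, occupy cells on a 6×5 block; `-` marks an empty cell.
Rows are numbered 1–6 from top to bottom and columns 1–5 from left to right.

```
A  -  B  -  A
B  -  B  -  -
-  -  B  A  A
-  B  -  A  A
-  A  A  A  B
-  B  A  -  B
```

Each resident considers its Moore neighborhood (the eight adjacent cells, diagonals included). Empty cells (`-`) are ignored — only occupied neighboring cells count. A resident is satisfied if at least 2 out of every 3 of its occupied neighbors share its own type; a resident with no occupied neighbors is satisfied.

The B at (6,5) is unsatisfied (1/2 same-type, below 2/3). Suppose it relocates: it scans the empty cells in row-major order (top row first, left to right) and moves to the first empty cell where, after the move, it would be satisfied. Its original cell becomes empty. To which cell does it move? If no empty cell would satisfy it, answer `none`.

(1,2)

Vacating (6,5). Empty cells in order:
  (1,2): 3/4 same-type → satisfied — stop here.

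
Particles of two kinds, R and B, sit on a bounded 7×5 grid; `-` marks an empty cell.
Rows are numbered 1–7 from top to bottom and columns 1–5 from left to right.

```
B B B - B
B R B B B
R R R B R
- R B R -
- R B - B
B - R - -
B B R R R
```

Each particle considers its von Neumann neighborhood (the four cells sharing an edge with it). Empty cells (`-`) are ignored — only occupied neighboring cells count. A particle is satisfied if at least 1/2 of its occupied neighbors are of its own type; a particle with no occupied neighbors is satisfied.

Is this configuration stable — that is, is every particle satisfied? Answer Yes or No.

No

Row 1: (1,1)B 2/2 satisfied · (1,2)B 2/3 satisfied · (1,3)B 2/2 satisfied · (1,5)B 1/1 satisfied
Row 2: (2,1)B 1/3 not · (2,2)R 1/4 not · (2,3)B 2/4 satisfied · (2,4)B 3/3 satisfied · (2,5)B 2/3 satisfied
Row 3: (3,1)R 1/2 satisfied · (3,2)R 4/4 satisfied · (3,3)R 1/4 not · (3,4)B 1/4 not · (3,5)R 0/2 not
Row 4: (4,2)R 2/3 satisfied · (4,3)B 1/4 not · (4,4)R 0/2 not
Row 5: (5,2)R 1/2 satisfied · (5,3)B 1/3 not · (5,5)B 0/0 satisfied
Row 6: (6,1)B 1/1 satisfied · (6,3)R 1/2 satisfied
Row 7: (7,1)B 2/2 satisfied · (7,2)B 1/2 satisfied · (7,3)R 2/3 satisfied · (7,4)R 2/2 satisfied · (7,5)R 1/1 satisfied
For instance (2,1) has only 1/3 same-type neighbors, below 1/2.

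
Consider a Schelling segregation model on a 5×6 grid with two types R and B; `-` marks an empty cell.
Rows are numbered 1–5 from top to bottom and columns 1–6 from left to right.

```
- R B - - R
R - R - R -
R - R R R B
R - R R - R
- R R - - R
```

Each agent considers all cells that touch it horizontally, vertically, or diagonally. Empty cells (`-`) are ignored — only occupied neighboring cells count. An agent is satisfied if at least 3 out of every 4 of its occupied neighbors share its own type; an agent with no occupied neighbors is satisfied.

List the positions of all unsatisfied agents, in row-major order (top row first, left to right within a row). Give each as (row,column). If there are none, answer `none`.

(1,2), (1,3), (3,6), (4,6)

(1,2)R 2/3 not
(1,3)B 0/2 not
(1,6)R 1/1 satisfied
(2,1)R 2/2 satisfied
(2,3)R 3/4 satisfied
(2,5)R 3/4 satisfied
(3,1)R 2/2 satisfied
(3,3)R 4/4 satisfied
(3,4)R 6/6 satisfied
(3,5)R 4/5 satisfied
(3,6)B 0/3 not
(4,1)R 2/2 satisfied
(4,3)R 5/5 satisfied
(4,4)R 5/5 satisfied
(4,6)R 2/3 not
(5,2)R 3/3 satisfied
(5,3)R 3/3 satisfied
(5,6)R 1/1 satisfied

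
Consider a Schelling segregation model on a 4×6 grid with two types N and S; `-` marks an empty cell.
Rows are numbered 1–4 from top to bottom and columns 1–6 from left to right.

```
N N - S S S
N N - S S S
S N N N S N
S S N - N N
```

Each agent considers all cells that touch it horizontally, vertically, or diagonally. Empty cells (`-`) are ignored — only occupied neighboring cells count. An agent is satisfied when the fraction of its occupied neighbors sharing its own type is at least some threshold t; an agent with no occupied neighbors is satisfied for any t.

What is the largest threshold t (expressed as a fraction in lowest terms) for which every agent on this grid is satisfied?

2/5

(1,1)N 3/3
(1,2)N 3/3
(1,4)S 3/3
(1,5)S 5/5
(1,6)S 3/3
(2,1)N 4/5
(2,2)N 5/6
(2,4)S 4/6
(2,5)S 6/8
(2,6)S 4/5
(3,1)S 2/5
(3,2)N 4/7
(3,3)N 4/6
(3,4)N 3/6
(3,5)S 3/7
(3,6)N 2/5
(4,1)S 2/3
(4,2)S 2/5
(4,3)N 3/4
(4,5)N 3/4
(4,6)N 2/3
The smallest same-type fraction is 2/5 at (3,1), which reduces to 2/5. Any threshold above that leaves this agent unsatisfied.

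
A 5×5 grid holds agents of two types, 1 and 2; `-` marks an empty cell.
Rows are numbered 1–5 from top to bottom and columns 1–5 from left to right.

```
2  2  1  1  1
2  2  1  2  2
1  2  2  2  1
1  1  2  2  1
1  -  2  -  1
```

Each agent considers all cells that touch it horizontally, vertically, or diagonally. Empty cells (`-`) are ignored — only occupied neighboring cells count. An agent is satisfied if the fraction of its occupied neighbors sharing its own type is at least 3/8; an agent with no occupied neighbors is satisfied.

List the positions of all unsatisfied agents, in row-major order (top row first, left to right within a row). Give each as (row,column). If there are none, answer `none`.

(1,5), (2,3), (3,5)

Row 1: (1,1)2 3/3 ok · (1,2)2 3/5 ok · (1,3)1 2/5 ok · (1,4)1 3/5 ok · (1,5)1 1/3 unhappy
Row 2: (2,1)2 4/5 ok · (2,2)2 5/8 ok · (2,3)1 2/8 unhappy · (2,4)2 3/8 ok · (2,5)2 2/5 ok
Row 3: (3,1)1 2/5 ok · (3,2)2 4/8 ok · (3,3)2 6/8 ok · (3,4)2 5/8 ok · (3,5)1 1/5 unhappy
Row 4: (4,1)1 3/4 ok · (4,2)1 3/7 ok · (4,3)2 5/6 ok · (4,4)2 4/7 ok · (4,5)1 2/4 ok
Row 5: (5,1)1 2/2 ok · (5,3)2 2/3 ok · (5,5)1 1/2 ok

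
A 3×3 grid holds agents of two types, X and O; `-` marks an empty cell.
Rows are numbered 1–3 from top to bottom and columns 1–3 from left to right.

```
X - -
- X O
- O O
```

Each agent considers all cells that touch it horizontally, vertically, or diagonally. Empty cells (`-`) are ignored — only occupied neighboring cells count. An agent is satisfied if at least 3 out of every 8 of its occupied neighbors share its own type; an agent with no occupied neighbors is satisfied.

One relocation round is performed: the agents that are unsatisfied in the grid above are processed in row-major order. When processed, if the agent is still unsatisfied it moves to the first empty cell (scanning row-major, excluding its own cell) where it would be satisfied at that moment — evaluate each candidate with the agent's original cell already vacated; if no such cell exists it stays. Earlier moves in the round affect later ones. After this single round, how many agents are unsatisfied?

0

Initially unsatisfied (in order): (2,2).
  (2,2) → (1,2).
Resulting grid:
X X -
- - O
- O O
All satisfied now.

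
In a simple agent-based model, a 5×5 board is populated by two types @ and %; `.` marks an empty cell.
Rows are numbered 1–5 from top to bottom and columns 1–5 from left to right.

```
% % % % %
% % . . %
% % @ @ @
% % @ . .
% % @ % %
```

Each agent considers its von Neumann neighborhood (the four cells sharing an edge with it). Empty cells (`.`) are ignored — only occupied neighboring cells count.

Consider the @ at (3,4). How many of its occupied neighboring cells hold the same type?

2

Occupied neighbors of (3,4): (3,3)=@, (3,5)=@.
Same type (@): 2 of 2.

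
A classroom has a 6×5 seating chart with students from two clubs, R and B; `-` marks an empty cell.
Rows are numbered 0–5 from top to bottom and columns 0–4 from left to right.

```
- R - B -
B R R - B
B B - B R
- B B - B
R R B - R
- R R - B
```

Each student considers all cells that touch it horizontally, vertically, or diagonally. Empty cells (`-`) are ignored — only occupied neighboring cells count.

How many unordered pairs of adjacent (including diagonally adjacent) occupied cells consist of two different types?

Scan each occupied cell's neighbors to the right and below (and the two forward diagonals) so each pair is counted once.
From row 0: 2 unlike of 5 pairs (running 2/5).
From row 1: 6 unlike of 10 pairs (running 8/15).
From row 2: 2 unlike of 8 pairs (running 10/23).
From row 3: 4 unlike of 7 pairs (running 14/30).
From row 4: 4 unlike of 8 pairs (running 18/38).
From row 5: 0 unlike of 1 pairs (running 18/39).
Total adjacent occupied pairs: 39; unlike-type pairs: 18.

18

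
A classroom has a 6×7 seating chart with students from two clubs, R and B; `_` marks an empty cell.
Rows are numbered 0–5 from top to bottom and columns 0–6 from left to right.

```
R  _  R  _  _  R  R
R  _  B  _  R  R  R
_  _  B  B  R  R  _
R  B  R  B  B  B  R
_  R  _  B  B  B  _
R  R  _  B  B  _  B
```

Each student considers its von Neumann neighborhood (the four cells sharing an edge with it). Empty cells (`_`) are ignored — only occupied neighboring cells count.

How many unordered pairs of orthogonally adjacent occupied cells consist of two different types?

Scan each occupied cell's neighbors to the right and below so each pair is counted once.
From row 0: 1 unlike of 5 pairs (running 1/5).
From row 1: 0 unlike of 5 pairs (running 1/10).
From row 2: 4 unlike of 7 pairs (running 5/17).
From row 3: 5 unlike of 10 pairs (running 10/27).
From row 4: 0 unlike of 5 pairs (running 10/32).
From row 5: 0 unlike of 2 pairs (running 10/34).
Total adjacent occupied pairs: 34; unlike-type pairs: 10.

10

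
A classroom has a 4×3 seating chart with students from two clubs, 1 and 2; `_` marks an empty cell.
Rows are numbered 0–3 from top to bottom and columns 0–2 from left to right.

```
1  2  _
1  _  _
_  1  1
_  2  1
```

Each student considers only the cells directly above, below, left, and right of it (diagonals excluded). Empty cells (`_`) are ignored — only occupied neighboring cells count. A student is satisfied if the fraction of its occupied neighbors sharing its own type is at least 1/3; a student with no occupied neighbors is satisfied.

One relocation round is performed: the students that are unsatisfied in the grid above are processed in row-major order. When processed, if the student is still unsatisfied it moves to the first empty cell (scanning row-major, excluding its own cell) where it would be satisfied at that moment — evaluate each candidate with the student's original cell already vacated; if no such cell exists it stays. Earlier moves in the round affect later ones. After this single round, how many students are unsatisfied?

Initially unsatisfied (in order): (0,1), (3,1).
  (0,1) → (0,2).
  (3,1) → (0,1).
Resulting grid:
1 2 2
1 _ _
_ 1 1
_ _ 1
All satisfied now.

0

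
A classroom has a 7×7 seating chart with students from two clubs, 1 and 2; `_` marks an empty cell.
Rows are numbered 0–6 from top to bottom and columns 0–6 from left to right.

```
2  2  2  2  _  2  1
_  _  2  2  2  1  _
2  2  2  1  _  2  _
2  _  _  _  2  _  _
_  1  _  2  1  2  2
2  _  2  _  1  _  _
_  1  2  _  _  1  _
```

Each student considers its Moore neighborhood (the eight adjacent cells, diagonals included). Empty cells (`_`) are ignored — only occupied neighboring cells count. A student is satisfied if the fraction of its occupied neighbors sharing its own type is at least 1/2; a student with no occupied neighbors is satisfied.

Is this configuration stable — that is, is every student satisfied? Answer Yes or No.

No

Row 0: (0,0)2 1/1 ✓ · (0,1)2 3/3 ✓ · (0,2)2 4/4 ✓ · (0,3)2 4/4 ✓ · (0,5)2 1/3 ✗ · (0,6)1 1/2 ✓
Row 1: (1,2)2 6/7 ✓ · (1,3)2 5/6 ✓ · (1,4)2 4/6 ✓ · (1,5)1 1/4 ✗
Row 2: (2,0)2 2/2 ✓ · (2,1)2 4/4 ✓ · (2,2)2 3/4 ✓ · (2,3)1 0/5 ✗ · (2,5)2 2/3 ✓
Row 3: (3,0)2 2/3 ✓ · (3,4)2 3/5 ✓
Row 4: (4,1)1 0/3 ✗ · (4,3)2 2/4 ✓ · (4,4)1 1/4 ✗ · (4,5)2 2/4 ✓ · (4,6)2 1/1 ✓
Row 5: (5,0)2 0/2 ✗ · (5,2)2 2/4 ✓ · (5,4)1 2/4 ✓
Row 6: (6,1)1 0/3 ✗ · (6,2)2 1/2 ✓ · (6,5)1 1/1 ✓
For instance (0,5) has only 1/3 same-type neighbors, below 1/2.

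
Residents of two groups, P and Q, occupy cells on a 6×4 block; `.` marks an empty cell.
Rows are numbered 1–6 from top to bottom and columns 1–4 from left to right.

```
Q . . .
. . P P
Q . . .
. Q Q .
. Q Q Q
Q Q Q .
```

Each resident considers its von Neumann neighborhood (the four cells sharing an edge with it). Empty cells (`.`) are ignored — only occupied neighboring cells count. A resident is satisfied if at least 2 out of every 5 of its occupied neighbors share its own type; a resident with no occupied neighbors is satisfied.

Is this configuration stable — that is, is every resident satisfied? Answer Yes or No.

Yes

(1,1)Q 0/0 satisfied
(2,3)P 1/1 satisfied
(2,4)P 1/1 satisfied
(3,1)Q 0/0 satisfied
(4,2)Q 2/2 satisfied
(4,3)Q 2/2 satisfied
(5,2)Q 3/3 satisfied
(5,3)Q 4/4 satisfied
(5,4)Q 1/1 satisfied
(6,1)Q 1/1 satisfied
(6,2)Q 3/3 satisfied
(6,3)Q 2/2 satisfied
All meet the threshold, so the configuration is stable.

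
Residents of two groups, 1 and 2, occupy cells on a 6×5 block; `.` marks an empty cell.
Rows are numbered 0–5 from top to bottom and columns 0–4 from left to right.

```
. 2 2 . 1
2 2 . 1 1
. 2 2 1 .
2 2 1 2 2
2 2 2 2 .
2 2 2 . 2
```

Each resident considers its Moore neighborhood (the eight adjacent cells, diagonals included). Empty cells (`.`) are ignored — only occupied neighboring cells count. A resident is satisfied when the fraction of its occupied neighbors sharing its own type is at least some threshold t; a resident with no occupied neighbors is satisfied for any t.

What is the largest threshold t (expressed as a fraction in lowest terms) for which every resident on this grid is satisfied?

1/8

(0,1)2 3/3
(0,2)2 2/3
(0,4)1 2/2
(1,0)2 3/3
(1,1)2 5/5
(1,3)1 3/5
(1,4)1 3/3
(2,1)2 5/6
(2,2)2 4/7
(2,3)1 3/6
(3,0)2 4/4
(3,1)2 6/7
(3,2)1 1/8
(3,3)2 4/6
(3,4)2 2/3
(4,0)2 5/5
(4,1)2 7/8
(4,2)2 6/7
(4,3)2 5/6
(5,0)2 3/3
(5,1)2 5/5
(5,2)2 4/4
(5,4)2 1/1
The smallest same-type fraction is 1/8 at (3,2), which reduces to 1/8. Any threshold above that leaves this resident unsatisfied.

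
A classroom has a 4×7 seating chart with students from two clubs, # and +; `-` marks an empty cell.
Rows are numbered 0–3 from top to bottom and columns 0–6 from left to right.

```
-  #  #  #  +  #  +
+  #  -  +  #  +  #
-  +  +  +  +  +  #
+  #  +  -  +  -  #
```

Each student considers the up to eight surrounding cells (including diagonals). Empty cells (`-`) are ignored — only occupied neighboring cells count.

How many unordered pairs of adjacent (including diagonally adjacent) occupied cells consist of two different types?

26

Scan each occupied cell's neighbors to the right and below (and the two forward diagonals) so each pair is counted once.
Row 0: #(0,1)–#(0,2)= #(0,1)–#(1,1)= #(0,1)–+(1,0)≠ #(0,2)–#(0,3)= #(0,2)–+(1,3)≠ #(0,2)–#(1,1)= #(0,3)–+(0,4)≠ #(0,3)–+(1,3)≠ #(0,3)–#(1,4)= +(0,4)–#(0,5)≠ +(0,4)–#(1,4)≠ +(0,4)–+(1,5)= +(0,4)–+(1,3)= #(0,5)–+(0,6)≠ #(0,5)–+(1,5)≠ #(0,5)–#(1,6)= #(0,5)–#(1,4)= +(0,6)–#(1,6)≠ +(0,6)–+(1,5)=  → 9/19 unlike.
Row 1: +(1,0)–#(1,1)≠ +(1,0)–+(2,1)= #(1,1)–+(2,1)≠ #(1,1)–+(2,2)≠ +(1,3)–#(1,4)≠ +(1,3)–+(2,3)= +(1,3)–+(2,4)= +(1,3)–+(2,2)= #(1,4)–+(1,5)≠ #(1,4)–+(2,4)≠ #(1,4)–+(2,5)≠ #(1,4)–+(2,3)≠ +(1,5)–#(1,6)≠ +(1,5)–+(2,5)= +(1,5)–#(2,6)≠ +(1,5)–+(2,4)= #(1,6)–#(2,6)= #(1,6)–+(2,5)≠  → 11/18 unlike.
Row 2: +(2,1)–+(2,2)= +(2,1)–#(3,1)≠ +(2,1)–+(3,2)= +(2,1)–+(3,0)= +(2,2)–+(2,3)= +(2,2)–+(3,2)= +(2,2)–#(3,1)≠ +(2,3)–+(2,4)= +(2,3)–+(3,4)= +(2,3)–+(3,2)= +(2,4)–+(2,5)= +(2,4)–+(3,4)= +(2,5)–#(2,6)≠ +(2,5)–#(3,6)≠ +(2,5)–+(3,4)= #(2,6)–#(3,6)=  → 4/16 unlike.
Row 3: +(3,0)–#(3,1)≠ #(3,1)–+(3,2)≠  → 2/2 unlike.
Total adjacent occupied pairs: 55; unlike-type pairs: 26.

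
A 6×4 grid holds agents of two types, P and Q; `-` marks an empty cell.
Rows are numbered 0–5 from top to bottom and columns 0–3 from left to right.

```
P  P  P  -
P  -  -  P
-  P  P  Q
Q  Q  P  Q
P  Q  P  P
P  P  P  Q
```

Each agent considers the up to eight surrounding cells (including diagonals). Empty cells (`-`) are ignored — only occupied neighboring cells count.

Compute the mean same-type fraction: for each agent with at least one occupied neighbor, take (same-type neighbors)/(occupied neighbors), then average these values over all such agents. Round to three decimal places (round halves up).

0.566

Row 0: (0,0)P 2/2 · (0,1)P 3/3 · (0,2)P 2/2
Row 1: (1,0)P 3/3 · (1,3)P 2/3
Row 2: (2,1)P 3/5 · (2,2)P 3/6 · (2,3)Q 1/4
Row 3: (3,0)Q 2/4 · (3,1)Q 2/7 · (3,2)P 4/8 · (3,3)Q 1/5
Row 4: (4,0)P 2/5 · (4,1)Q 2/8 · (4,2)P 4/8 · (4,3)P 3/5
Row 5: (5,0)P 2/3 · (5,1)P 4/5 · (5,2)P 3/5 · (5,3)Q 0/3
Sum over 20 agents: 2/2 + 3/3 + 2/2 + 3/3 + 2/3 + 3/5 + 3/6 + 1/4 + 2/4 + 2/7 + 4/8 + 1/5 + 2/5 + 2/8 + 4/8 + 3/5 + 2/3 + 4/5 + 3/5 + 0/3 = 2377/210; mean = 2377/210 ÷ 20 = 2377/4200 = 0.565952… → 0.566.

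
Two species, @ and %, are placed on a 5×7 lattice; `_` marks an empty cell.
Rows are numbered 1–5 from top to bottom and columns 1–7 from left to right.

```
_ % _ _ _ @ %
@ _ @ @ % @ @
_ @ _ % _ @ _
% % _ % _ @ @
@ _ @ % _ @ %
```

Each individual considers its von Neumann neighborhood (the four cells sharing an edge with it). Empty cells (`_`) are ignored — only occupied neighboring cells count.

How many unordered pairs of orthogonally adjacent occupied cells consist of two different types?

Scan each occupied cell's neighbors to the right and below so each pair is counted once.
Row 1: @(1,6)–%(1,7)≠ @(1,6)–@(2,6)= %(1,7)–@(2,7)≠  → 2/3 unlike.
Row 2: @(2,3)–@(2,4)= @(2,4)–%(2,5)≠ @(2,4)–%(3,4)≠ %(2,5)–@(2,6)≠ @(2,6)–@(2,7)= @(2,6)–@(3,6)=  → 3/6 unlike.
Row 3: @(3,2)–%(4,2)≠ %(3,4)–%(4,4)= @(3,6)–@(4,6)=  → 1/3 unlike.
Row 4: %(4,1)–%(4,2)= %(4,1)–@(5,1)≠ %(4,4)–%(5,4)= @(4,6)–@(4,7)= @(4,6)–@(5,6)= @(4,7)–%(5,7)≠  → 2/6 unlike.
Row 5: @(5,3)–%(5,4)≠ @(5,6)–%(5,7)≠  → 2/2 unlike.
Total adjacent occupied pairs: 20; unlike-type pairs: 10.

10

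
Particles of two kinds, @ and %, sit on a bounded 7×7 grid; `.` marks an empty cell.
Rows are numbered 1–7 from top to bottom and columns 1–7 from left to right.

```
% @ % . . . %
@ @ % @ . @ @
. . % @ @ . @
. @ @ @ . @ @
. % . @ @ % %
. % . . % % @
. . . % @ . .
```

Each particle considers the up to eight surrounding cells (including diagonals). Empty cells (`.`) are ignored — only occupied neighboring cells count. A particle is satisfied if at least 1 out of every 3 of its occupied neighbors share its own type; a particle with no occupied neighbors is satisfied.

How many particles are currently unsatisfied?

Row 1: (1,1)% 0/3 ✗ · (1,2)@ 2/5 ✓ · (1,3)% 1/4 ✗ · (1,7)% 0/2 ✗
Row 2: (2,1)@ 2/3 ✓ · (2,2)@ 2/6 ✓ · (2,3)% 2/6 ✓ · (2,4)@ 2/5 ✓ · (2,6)@ 3/4 ✓ · (2,7)@ 2/3 ✓
Row 3: (3,3)% 1/7 ✗ · (3,4)@ 4/6 ✓ · (3,5)@ 5/5 ✓ · (3,7)@ 4/4 ✓
Row 4: (4,2)@ 1/3 ✓ · (4,3)@ 4/6 ✓ · (4,4)@ 5/6 ✓ · (4,6)@ 4/6 ✓ · (4,7)@ 2/4 ✓
Row 5: (5,2)% 1/3 ✓ · (5,4)@ 3/4 ✓ · (5,5)@ 3/6 ✓ · (5,6)% 3/7 ✓ · (5,7)% 2/5 ✓
Row 6: (6,2)% 1/1 ✓ · (6,5)% 3/6 ✓ · (6,6)% 3/6 ✓ · (6,7)@ 0/3 ✗
Row 7: (7,4)% 1/2 ✓ · (7,5)@ 0/3 ✗
Unsatisfied: (1,1), (1,3), (1,7), (3,3), (6,7), (7,5) — 6 in total.

6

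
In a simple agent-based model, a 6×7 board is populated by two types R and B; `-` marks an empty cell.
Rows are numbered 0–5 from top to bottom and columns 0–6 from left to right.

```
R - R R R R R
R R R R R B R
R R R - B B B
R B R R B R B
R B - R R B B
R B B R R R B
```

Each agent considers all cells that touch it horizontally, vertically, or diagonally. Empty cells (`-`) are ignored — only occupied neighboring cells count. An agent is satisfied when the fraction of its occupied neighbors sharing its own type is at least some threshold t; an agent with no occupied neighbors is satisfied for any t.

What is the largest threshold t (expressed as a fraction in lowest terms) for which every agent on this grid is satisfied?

(0,0)R 2/2
(0,2)R 4/4
(0,3)R 5/5
(0,4)R 4/5
(0,5)R 4/5
(0,6)R 2/3
(1,0)R 4/4
(1,1)R 7/7
(1,2)R 6/6
(1,3)R 6/7
(1,4)R 4/7
(1,5)B 3/8
(1,6)R 2/5
(2,0)R 4/5
(2,1)R 7/8
(2,2)R 6/7
(2,4)B 3/7
(2,5)B 5/8
(2,6)B 3/5
(3,0)R 3/5
(3,1)B 1/7
(3,2)R 4/6
(3,3)R 4/6
(3,4)B 3/7
(3,5)R 1/8
(3,6)B 4/5
(4,0)R 2/5
(4,1)B 3/7
(4,3)R 5/7
(4,4)R 6/8
(4,5)B 4/8
(4,6)B 3/5
(5,0)R 1/3
(5,1)B 2/4
(5,2)B 2/4
(5,3)R 3/4
(5,4)R 4/5
(5,5)R 2/5
(5,6)B 2/3
The smallest same-type fraction is 1/8 at (3,5), which reduces to 1/8. Any threshold above that leaves this agent unsatisfied.

1/8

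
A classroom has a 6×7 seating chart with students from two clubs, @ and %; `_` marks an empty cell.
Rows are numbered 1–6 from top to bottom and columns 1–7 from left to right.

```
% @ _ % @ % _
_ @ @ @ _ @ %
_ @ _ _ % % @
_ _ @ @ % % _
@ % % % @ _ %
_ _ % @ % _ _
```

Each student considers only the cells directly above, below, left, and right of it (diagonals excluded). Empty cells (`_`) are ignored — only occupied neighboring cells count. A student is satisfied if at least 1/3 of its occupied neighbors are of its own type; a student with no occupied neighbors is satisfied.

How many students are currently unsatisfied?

Row 1: (1,1)% 0/1 not · (1,2)@ 1/2 satisfied · (1,4)% 0/2 not · (1,5)@ 0/2 not · (1,6)% 0/2 not
Row 2: (2,2)@ 3/3 satisfied · (2,3)@ 2/2 satisfied · (2,4)@ 1/2 satisfied · (2,6)@ 0/3 not · (2,7)% 0/2 not
Row 3: (3,2)@ 1/1 satisfied · (3,5)% 2/2 satisfied · (3,6)% 2/4 satisfied · (3,7)@ 0/2 not
Row 4: (4,3)@ 1/2 satisfied · (4,4)@ 1/3 satisfied · (4,5)% 2/4 satisfied · (4,6)% 2/2 satisfied
Row 5: (5,1)@ 0/1 not · (5,2)% 1/2 satisfied · (5,3)% 3/4 satisfied · (5,4)% 1/4 not · (5,5)@ 0/3 not · (5,7)% 0/0 satisfied
Row 6: (6,3)% 1/2 satisfied · (6,4)@ 0/3 not · (6,5)% 0/2 not
Unsatisfied: (1,1), (1,4), (1,5), (1,6), (2,6), (2,7), (3,7), (5,1), (5,4), (5,5), (6,4), (6,5) — 12 in total.

12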